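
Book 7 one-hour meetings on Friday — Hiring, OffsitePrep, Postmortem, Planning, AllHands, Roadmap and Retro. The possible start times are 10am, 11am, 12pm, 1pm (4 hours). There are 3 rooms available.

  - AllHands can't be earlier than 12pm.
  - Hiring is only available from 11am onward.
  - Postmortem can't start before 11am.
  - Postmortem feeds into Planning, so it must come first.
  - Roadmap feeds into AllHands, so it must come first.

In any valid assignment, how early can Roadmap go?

Downstream work caps Roadmap at 12pm.
Roadmap at 10am is achievable: AllHands in 12pm; Postmortem in 11am; Retro in 10am; Hiring in 11am; OffsitePrep in 10am; Planning in 12pm; Roadmap in 10am.

10am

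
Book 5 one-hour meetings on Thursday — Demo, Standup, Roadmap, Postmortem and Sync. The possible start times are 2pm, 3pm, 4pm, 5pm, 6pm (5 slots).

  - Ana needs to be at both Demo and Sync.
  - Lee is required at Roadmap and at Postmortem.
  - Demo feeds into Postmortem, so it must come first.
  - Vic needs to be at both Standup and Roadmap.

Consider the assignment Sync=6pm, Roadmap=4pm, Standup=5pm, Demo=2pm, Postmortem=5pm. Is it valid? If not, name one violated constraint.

Vic needs to be at both Standup and Roadmap — holds.
Ana needs to be at both Demo and Sync — holds.
Demo feeds into Postmortem, so it must come first — holds.
Lee is required at Roadmap and at Postmortem — holds.

Yes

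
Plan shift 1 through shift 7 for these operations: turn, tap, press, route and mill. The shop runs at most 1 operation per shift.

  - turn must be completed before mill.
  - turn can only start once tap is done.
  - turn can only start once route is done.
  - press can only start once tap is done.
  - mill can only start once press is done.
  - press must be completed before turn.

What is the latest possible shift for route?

shift 5

Downstream work caps route at shift 5.
route at shift 5 is achievable: press -> shift 2, route -> shift 5, tap -> shift 1, turn -> shift 6, mill -> shift 7.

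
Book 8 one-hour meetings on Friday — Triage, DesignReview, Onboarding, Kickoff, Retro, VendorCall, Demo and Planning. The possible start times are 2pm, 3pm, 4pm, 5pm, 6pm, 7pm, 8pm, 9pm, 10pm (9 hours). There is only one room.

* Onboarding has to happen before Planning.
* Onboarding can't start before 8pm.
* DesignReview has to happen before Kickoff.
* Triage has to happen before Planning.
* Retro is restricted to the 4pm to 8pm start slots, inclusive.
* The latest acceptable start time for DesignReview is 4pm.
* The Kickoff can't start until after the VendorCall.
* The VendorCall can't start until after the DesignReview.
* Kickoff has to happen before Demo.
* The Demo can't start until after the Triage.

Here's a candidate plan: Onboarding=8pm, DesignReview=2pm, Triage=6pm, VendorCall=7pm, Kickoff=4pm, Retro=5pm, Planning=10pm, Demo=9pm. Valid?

Invalid. The Kickoff can't start until after the VendorCall.

The Kickoff can't start until after the VendorCall — violated.
DesignReview has to happen before Kickoff — holds.
Onboarding can't start before 8pm — holds.
The Demo can't start until after the Triage — holds.
Onboarding has to happen before Planning — holds.
The latest acceptable start time for DesignReview is 4pm — holds.
Retro is restricted to the 4pm to 8pm start slots, inclusive — holds.
Triage has to happen before Planning — holds.
There is only one room — holds.
The VendorCall can't start until after the DesignReview — holds.
Kickoff has to happen before Demo — holds.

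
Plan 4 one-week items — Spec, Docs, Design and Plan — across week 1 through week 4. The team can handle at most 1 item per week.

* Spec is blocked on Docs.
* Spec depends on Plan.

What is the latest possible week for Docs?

Downstream work caps Docs at week 3.
Docs at week 3 is achievable: Design -> week 2, Plan -> week 1, Spec -> week 4, Docs -> week 3.

week 3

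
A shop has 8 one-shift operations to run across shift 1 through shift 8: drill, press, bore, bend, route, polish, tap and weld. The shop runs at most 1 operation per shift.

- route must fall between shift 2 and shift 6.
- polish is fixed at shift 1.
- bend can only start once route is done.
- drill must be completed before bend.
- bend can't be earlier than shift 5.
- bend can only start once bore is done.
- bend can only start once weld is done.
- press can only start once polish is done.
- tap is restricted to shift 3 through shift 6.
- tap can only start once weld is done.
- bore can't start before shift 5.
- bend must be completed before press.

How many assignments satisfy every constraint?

Splitting on drill: it can be shift 2 (6), shift 3 (6), shift 4 (6), shift 5 (3), shift 6 (3). Listing each branch's schedules as (press, bore, bend, route, polish, tap, weld) by shift number:
drill=shift 2: (8,5,7,3,1,6,4) (8,5,7,4,1,6,3) (8,5,7,6,1,4,3) (8,6,7,3,1,5,4) (8,6,7,4,1,5,3) (8,6,7,5,1,4,3) — 6.
drill=shift 3: (8,5,7,2,1,6,4) (8,5,7,4,1,6,2) (8,5,7,6,1,4,2) (8,6,7,2,1,5,4) (8,6,7,4,1,5,2) (8,6,7,5,1,4,2) — 6.
drill=shift 4: (8,5,7,2,1,6,3) (8,5,7,3,1,6,2) (8,5,7,6,1,3,2) (8,6,7,2,1,5,3) (8,6,7,3,1,5,2) (8,6,7,5,1,3,2) — 6.
drill=shift 5: (8,6,7,2,1,4,3) (8,6,7,3,1,4,2) (8,6,7,4,1,3,2) — 3.
drill=shift 6: (8,5,7,2,1,4,3) (8,5,7,3,1,4,2) (8,5,7,4,1,3,2) — 3.
Summing: 6 + 6 + 6 + 3 + 3 = 24.

24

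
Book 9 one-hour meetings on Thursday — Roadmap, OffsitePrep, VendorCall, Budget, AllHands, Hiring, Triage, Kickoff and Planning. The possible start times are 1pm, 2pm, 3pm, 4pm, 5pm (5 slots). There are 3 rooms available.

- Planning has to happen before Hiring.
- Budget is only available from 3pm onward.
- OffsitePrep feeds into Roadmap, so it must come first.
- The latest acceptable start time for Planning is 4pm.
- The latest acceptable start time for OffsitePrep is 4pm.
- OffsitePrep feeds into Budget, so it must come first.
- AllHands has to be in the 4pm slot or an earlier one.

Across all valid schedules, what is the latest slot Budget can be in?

5pm

Budget is available from 3pm.
Budget at 5pm is achievable: AllHands -> 1pm, Triage -> 3pm, Hiring -> 2pm, Budget -> 5pm, OffsitePrep -> 1pm, Planning -> 1pm, Kickoff -> 3pm, VendorCall -> 2pm, Roadmap -> 2pm.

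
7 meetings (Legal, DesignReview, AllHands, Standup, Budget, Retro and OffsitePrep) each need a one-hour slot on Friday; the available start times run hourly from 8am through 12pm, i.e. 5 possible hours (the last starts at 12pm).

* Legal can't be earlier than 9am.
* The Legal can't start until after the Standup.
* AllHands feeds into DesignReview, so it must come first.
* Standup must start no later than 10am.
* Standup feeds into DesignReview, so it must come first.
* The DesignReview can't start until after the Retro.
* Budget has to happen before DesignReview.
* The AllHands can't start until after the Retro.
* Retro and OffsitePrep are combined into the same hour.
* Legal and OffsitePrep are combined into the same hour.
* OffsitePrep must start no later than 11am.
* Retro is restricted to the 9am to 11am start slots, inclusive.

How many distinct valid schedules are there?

19

Splitting on Legal: it can be 9am (11), 10am (8). Listing each branch's schedules as (DesignReview, AllHands, Standup, Budget, Retro, OffsitePrep):
Legal=9am: (11am,10am,8am,8am,9am,9am) (11am,10am,8am,9am,9am,9am) (11am,10am,8am,10am,9am,9am) (12pm,10am,8am,8am,9am,9am) (12pm,10am,8am,9am,9am,9am) (12pm,10am,8am,10am,9am,9am) (12pm,10am,8am,11am,9am,9am) (12pm,11am,8am,8am,9am,9am) (12pm,11am,8am,9am,9am,9am) (12pm,11am,8am,10am,9am,9am) (12pm,11am,8am,11am,9am,9am) — 11.
Legal=10am: (12pm,11am,8am,8am,10am,10am) (12pm,11am,8am,9am,10am,10am) (12pm,11am,8am,10am,10am,10am) (12pm,11am,8am,11am,10am,10am) (12pm,11am,9am,8am,10am,10am) (12pm,11am,9am,9am,10am,10am) (12pm,11am,9am,10am,10am,10am) (12pm,11am,9am,11am,10am,10am) — 8.
Summing: 11 + 8 = 19.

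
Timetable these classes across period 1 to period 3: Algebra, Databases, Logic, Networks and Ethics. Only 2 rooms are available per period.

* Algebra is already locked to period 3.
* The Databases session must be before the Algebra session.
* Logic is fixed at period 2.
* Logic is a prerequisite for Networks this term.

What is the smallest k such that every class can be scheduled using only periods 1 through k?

The precedence chain requires at least 2 distinct periods.
With at most 2 per period and 5 classes, at least 3 periods are needed.
Algebra can't be placed before period 3, so the schedule must run through at least period 3.
3 works (last occupied period: period 3): for example Logic in period 2, Ethics in period 1, Databases in period 1, Algebra in period 3, Networks in period 3.

3 periods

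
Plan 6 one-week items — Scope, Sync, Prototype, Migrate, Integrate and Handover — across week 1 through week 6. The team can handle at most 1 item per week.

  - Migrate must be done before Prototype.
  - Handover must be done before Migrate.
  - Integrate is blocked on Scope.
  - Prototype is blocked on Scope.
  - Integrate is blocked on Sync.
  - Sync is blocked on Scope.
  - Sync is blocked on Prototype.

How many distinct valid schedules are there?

3

Enumerating: Handover in week 2; Sync in week 5; Prototype in week 4; Migrate in week 3; Scope in week 1; Integrate in week 6 | Sync -> week 5, Handover -> week 1, Integrate -> week 6, Prototype -> week 4, Scope -> week 2, Migrate -> week 3 | Prototype -> week 4; Scope -> week 3; Integrate -> week 6; Handover -> week 1; Migrate -> week 2; Sync -> week 5.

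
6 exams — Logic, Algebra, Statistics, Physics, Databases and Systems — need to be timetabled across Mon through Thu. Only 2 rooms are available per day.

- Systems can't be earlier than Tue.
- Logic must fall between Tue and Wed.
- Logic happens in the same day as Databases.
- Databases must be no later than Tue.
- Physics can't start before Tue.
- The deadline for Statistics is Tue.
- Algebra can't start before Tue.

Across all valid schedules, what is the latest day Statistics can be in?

Statistics's own window allows nothing later than Tue.
Statistics at Mon is achievable: Systems -> Thu; Algebra -> Wed; Logic -> Tue; Databases -> Tue; Physics -> Wed; Statistics -> Mon.
Nothing later works — the capacity limit rule out every day after Mon.

Mon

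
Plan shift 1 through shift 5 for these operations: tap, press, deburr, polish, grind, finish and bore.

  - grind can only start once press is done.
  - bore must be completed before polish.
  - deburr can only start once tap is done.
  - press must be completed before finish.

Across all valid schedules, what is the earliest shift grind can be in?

Precedence pushes grind to at least shift 2.
grind at shift 2 is achievable: deburr in shift 2, bore in shift 1, grind in shift 2, finish in shift 2, press in shift 1, polish in shift 2, tap in shift 1.

shift 2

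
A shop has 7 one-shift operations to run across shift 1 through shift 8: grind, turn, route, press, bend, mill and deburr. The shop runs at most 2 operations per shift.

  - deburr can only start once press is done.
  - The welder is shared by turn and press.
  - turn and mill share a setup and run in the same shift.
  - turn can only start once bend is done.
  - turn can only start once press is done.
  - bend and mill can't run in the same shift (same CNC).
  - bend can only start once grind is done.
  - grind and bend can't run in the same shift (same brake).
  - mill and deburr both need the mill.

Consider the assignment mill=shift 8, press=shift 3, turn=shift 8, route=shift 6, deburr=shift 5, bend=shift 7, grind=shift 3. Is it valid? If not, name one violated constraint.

Yes, all constraints hold

turn and mill share a setup and run in the same shift — holds.
deburr can only start once press is done — holds.
turn can only start once press is done — holds.
The shop runs at most 2 operations per shift — holds.
bend can only start once grind is done — holds.
mill and deburr both need the mill — holds.
The welder is shared by turn and press — holds.
grind and bend can't run in the same shift (same brake) — holds.
bend and mill can't run in the same shift (same CNC) — holds.
turn can only start once bend is done — holds.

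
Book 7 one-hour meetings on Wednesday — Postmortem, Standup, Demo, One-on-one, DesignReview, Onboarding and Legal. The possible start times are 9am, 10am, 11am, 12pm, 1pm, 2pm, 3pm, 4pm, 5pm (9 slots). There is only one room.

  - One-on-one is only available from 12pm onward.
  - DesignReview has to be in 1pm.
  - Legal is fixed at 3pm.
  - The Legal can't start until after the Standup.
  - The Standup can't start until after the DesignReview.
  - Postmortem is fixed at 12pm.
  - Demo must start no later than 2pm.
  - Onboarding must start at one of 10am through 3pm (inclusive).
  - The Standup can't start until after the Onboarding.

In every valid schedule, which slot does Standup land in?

DesignReview is fixed at 1pm and must come before Standup, so Standup is at least 2pm.
Legal is fixed at 3pm and must come after Standup, so Standup is at most 2pm.
So Standup must be 2pm.

2pm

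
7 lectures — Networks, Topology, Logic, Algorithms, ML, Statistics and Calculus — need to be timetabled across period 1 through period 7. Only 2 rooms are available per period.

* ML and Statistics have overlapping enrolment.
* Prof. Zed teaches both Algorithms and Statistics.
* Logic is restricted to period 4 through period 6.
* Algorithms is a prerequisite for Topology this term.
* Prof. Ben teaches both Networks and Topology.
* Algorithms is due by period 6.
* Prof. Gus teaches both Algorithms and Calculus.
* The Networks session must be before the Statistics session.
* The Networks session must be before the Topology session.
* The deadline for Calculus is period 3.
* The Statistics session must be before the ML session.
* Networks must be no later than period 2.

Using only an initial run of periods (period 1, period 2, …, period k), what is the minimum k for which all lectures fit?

4

The precedence chain requires at least 3 distinct periods.
With at most 2 per period and 7 lectures, at least 4 periods are needed.
Logic can't be placed before period 4, so the schedule must run through at least period 4.
4 works (last occupied period: period 4): for example Statistics in period 3, ML in period 4, Networks in period 1, Algorithms in period 2, Logic in period 4, Topology in period 3, Calculus in period 1.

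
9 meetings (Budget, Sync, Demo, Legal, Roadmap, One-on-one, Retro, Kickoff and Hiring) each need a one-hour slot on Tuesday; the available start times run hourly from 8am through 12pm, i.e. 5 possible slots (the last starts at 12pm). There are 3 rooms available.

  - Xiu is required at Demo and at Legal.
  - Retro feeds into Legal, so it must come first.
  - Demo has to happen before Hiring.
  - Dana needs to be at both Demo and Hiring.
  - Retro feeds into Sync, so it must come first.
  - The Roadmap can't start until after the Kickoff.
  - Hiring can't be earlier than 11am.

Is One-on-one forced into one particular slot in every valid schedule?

One-on-one can be 8am (e.g. Budget in 10am, Legal in 9am, Demo in 8am, Sync in 9am, Hiring in 11am, One-on-one in 8am, Kickoff in 9am, Roadmap in 10am, Retro in 8am) or 9am (e.g. Kickoff -> 8am, Budget -> 10am, Sync -> 9am, Roadmap -> 10am, Legal -> 9am, One-on-one -> 9am, Retro -> 8am, Demo -> 8am, Hiring -> 11am).

No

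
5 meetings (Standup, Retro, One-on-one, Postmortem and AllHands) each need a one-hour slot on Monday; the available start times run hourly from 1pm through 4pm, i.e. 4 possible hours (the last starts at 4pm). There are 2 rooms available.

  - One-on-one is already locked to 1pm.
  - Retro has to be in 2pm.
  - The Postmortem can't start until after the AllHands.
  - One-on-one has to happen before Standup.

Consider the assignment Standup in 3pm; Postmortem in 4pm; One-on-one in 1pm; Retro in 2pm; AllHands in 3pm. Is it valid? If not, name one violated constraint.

One-on-one is already locked to 1pm — holds.
There are 2 rooms available — holds.
The Postmortem can't start until after the AllHands — holds.
Retro has to be in 2pm — holds.
One-on-one has to happen before Standup — holds.

Yes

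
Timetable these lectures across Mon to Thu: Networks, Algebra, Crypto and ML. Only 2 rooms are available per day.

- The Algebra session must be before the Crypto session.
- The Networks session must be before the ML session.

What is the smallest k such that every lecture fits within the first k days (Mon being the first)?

The precedence chain requires at least 2 distinct days.
With at most 2 per day and 4 lectures, at least 2 days are needed.
2 works (last occupied day: Tue): for example ML in Tue, Networks in Mon, Crypto in Tue, Algebra in Mon.

2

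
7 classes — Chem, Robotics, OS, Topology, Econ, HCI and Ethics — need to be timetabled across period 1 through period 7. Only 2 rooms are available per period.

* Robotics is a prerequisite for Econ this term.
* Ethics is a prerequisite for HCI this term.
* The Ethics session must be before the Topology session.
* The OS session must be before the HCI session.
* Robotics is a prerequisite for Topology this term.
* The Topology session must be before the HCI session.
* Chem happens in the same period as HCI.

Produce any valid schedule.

Econ -> period 4; HCI -> period 3; OS -> period 2; Topology -> period 2; Ethics -> period 1; Robotics -> period 1; Chem -> period 3

Checking: Robotics(period 1) before Topology(period 2); OS(period 2) before HCI(period 3); Ethics(period 1) before Topology(period 2); Robotics(period 1) before Econ(period 4); Ethics(period 1) before HCI(period 3); Topology(period 2) before HCI(period 3); Chem = HCI = period 3; max 2 per period (cap 2).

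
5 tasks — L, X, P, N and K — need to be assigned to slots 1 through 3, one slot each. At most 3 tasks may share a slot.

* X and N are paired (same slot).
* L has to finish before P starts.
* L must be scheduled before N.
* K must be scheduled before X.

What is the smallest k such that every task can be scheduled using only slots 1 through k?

2

The precedence chain requires at least 2 distinct slots.
With at most 3 per slot and 5 tasks, at least 2 slots are needed.
2 works (last occupied slot: 2): for example N=2, X=2, L=1, K=1, P=2.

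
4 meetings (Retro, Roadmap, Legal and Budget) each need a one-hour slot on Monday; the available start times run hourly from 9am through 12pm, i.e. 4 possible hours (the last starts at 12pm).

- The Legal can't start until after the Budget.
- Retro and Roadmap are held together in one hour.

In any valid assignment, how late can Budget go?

Downstream work caps Budget at 11am.
Budget at 11am is achievable: Retro -> 9am, Legal -> 12pm, Roadmap -> 9am, Budget -> 11am.

11am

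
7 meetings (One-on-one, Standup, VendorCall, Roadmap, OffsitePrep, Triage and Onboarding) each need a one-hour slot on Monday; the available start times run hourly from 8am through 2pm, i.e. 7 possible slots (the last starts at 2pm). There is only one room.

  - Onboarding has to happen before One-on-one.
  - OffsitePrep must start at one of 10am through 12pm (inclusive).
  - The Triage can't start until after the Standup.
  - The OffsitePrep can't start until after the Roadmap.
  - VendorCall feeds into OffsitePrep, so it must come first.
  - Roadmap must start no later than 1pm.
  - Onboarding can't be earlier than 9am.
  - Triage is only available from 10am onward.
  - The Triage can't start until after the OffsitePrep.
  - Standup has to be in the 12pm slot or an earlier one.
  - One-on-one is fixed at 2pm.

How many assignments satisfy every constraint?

Splitting on Standup: it can be 8am (10), 9am (8), 10am (8), 11am (8), 12pm (6). Listing each branch's schedules as (One-on-one, VendorCall, Roadmap, OffsitePrep, Triage, Onboarding):
Standup=8am: (2pm,9am,10am,11am,12pm,1pm) (2pm,9am,10am,11am,1pm,12pm) (2pm,9am,10am,12pm,1pm,11am) (2pm,9am,11am,12pm,1pm,10am) (2pm,10am,9am,11am,12pm,1pm) (2pm,10am,9am,11am,1pm,12pm) (2pm,10am,9am,12pm,1pm,11am) (2pm,10am,11am,12pm,1pm,9am) (2pm,11am,9am,12pm,1pm,10am) (2pm,11am,10am,12pm,1pm,9am) — 10.
Standup=9am: (2pm,8am,10am,11am,12pm,1pm) (2pm,8am,10am,11am,1pm,12pm) (2pm,8am,10am,12pm,1pm,11am) (2pm,8am,11am,12pm,1pm,10am) (2pm,10am,8am,11am,12pm,1pm) (2pm,10am,8am,11am,1pm,12pm) (2pm,10am,8am,12pm,1pm,11am) (2pm,11am,8am,12pm,1pm,10am) — 8.
Standup=10am: (2pm,8am,9am,11am,12pm,1pm) (2pm,8am,9am,11am,1pm,12pm) (2pm,8am,9am,12pm,1pm,11am) (2pm,8am,11am,12pm,1pm,9am) (2pm,9am,8am,11am,12pm,1pm) (2pm,9am,8am,11am,1pm,12pm) (2pm,9am,8am,12pm,1pm,11am) (2pm,11am,8am,12pm,1pm,9am) — 8.
Standup=11am: (2pm,8am,9am,10am,12pm,1pm) (2pm,8am,9am,10am,1pm,12pm) (2pm,8am,9am,12pm,1pm,10am) (2pm,8am,10am,12pm,1pm,9am) (2pm,9am,8am,10am,12pm,1pm) (2pm,9am,8am,10am,1pm,12pm) (2pm,9am,8am,12pm,1pm,10am) (2pm,10am,8am,12pm,1pm,9am) — 8.
Standup=12pm: (2pm,8am,9am,10am,1pm,11am) (2pm,8am,9am,11am,1pm,10am) (2pm,8am,10am,11am,1pm,9am) (2pm,9am,8am,10am,1pm,11am) (2pm,9am,8am,11am,1pm,10am) (2pm,10am,8am,11am,1pm,9am) — 6.
Summing: 10 + 8 + 8 + 8 + 6 = 40.

40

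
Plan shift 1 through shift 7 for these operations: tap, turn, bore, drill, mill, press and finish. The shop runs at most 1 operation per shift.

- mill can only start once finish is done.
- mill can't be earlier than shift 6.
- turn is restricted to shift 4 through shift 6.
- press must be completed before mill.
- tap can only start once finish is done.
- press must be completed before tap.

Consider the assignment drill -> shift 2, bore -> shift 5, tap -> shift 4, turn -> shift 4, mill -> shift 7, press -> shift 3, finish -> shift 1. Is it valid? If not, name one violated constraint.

press must be completed before tap — holds.
mill can only start once finish is done — holds.
tap can only start once finish is done — holds.
turn is restricted to shift 4 through shift 6 — holds.
mill can't be earlier than shift 6 — holds.
press must be completed before mill — holds.
The shop runs at most 1 operation per shift — violated.

No — it violates: The shop runs at most 1 operation per shift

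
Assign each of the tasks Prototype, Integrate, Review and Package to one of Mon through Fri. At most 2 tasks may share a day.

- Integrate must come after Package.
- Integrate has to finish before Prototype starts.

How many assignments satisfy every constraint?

Splitting on Prototype: it can be Wed (5), Thu (15), Fri (30). Listing each branch's schedules as (Integrate, Review, Package):
Prototype=Wed: (Tue,Mon,Mon) (Tue,Tue,Mon) (Tue,Wed,Mon) (Tue,Thu,Mon) (Tue,Fri,Mon) — 5.
Prototype=Thu: (Tue,Mon,Mon) (Tue,Tue,Mon) (Tue,Wed,Mon) (Tue,Thu,Mon) (Tue,Fri,Mon) (Wed,Mon,Mon) (Wed,Mon,Tue) (Wed,Tue,Mon) (Wed,Tue,Tue) (Wed,Wed,Mon) (Wed,Wed,Tue) (Wed,Thu,Mon) (Wed,Thu,Tue) (Wed,Fri,Mon) (Wed,Fri,Tue) — 15.
Prototype=Fri: (Tue,Mon,Mon) (Tue,Tue,Mon) (Tue,Wed,Mon) (Tue,Thu,Mon) (Tue,Fri,Mon) (Wed,Mon,Mon) (Wed,Mon,Tue) (Wed,Tue,Mon) (Wed,Tue,Tue) (Wed,Wed,Mon) (Wed,Wed,Tue) (Wed,Thu,Mon) (Wed,Thu,Tue) (Wed,Fri,Mon) (Wed,Fri,Tue) (Thu,Mon,Mon) (Thu,Mon,Tue) (Thu,Mon,Wed) (Thu,Tue,Mon) (Thu,Tue,Tue) (Thu,Tue,Wed) (Thu,Wed,Mon) (Thu,Wed,Tue) (Thu,Wed,Wed) (Thu,Thu,Mon) (Thu,Thu,Tue) (Thu,Thu,Wed) (Thu,Fri,Mon) (Thu,Fri,Tue) (Thu,Fri,Wed) — 30.
Summing: 5 + 15 + 30 = 50.

50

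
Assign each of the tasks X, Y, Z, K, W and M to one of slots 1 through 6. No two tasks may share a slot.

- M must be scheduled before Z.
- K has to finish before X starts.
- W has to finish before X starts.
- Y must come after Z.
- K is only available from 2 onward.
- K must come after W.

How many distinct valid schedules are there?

Splitting on X: it can be 3 (1), 4 (3), 5 (6), 6 (10). Listing each branch's schedules as (Y, Z, K, W, M):
X=3: (6,5,2,1,4) — 1.
X=4: (6,5,2,1,3) (6,5,3,1,2) (6,5,3,2,1) — 3.
X=5: (6,2,4,3,1) (6,3,4,1,2) (6,3,4,2,1) (6,4,2,1,3) (6,4,3,1,2) (6,4,3,2,1) — 6.
X=6: (3,2,5,4,1) (4,2,5,3,1) (4,3,5,1,2) (4,3,5,2,1) (5,2,4,3,1) (5,3,4,1,2) (5,3,4,2,1) (5,4,2,1,3) (5,4,3,1,2) (5,4,3,2,1) — 10.
Summing: 1 + 3 + 6 + 10 = 20.

20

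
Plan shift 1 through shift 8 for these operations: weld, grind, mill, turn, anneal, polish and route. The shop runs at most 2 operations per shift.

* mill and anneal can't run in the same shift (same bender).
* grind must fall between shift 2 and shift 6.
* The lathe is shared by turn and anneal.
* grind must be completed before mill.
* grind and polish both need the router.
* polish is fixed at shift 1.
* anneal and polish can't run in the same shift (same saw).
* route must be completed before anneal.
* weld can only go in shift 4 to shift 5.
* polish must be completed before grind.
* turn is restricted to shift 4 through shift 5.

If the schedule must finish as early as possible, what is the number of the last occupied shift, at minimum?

4

The precedence chain requires at least 3 distinct shifts.
With at most 2 per shift and 7 operations, at least 4 shifts are needed.
weld can't be placed before shift 4, so the schedule must run through at least shift 4.
4 works (last occupied shift: shift 4): for example mill -> shift 3; weld -> shift 4; grind -> shift 2; polish -> shift 1; route -> shift 1; turn -> shift 4; anneal -> shift 2.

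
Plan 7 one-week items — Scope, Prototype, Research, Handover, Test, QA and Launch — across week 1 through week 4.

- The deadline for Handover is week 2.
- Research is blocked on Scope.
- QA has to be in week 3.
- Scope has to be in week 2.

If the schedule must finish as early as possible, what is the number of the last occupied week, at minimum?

The precedence chain requires at least 2 distinct weeks.
QA can't be placed before week 3, so the schedule must run through at least week 3.
3 works (last occupied week: week 3): for example Handover in week 1; Launch in week 1; Scope in week 2; Prototype in week 1; QA in week 3; Test in week 1; Research in week 3.

week 3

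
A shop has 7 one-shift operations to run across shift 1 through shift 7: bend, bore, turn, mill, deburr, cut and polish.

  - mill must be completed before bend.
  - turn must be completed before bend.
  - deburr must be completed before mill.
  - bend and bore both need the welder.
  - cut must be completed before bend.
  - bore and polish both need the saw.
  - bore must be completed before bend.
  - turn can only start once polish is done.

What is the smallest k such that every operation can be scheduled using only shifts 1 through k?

3 shifts

The precedence chain requires at least 3 distinct shifts.
3 works (last occupied shift: shift 3): for example cut=shift 1, mill=shift 2, deburr=shift 1, bore=shift 2, bend=shift 3, polish=shift 1, turn=shift 2.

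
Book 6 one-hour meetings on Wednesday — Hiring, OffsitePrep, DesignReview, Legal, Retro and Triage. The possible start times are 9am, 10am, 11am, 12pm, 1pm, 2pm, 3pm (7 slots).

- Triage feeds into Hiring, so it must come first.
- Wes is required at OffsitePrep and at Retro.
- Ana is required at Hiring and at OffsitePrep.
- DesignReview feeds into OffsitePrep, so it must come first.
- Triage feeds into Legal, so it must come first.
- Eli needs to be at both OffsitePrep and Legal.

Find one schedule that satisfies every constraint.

Hiring=10am; Legal=10am; OffsitePrep=11am; Retro=9am; DesignReview=9am; Triage=9am

Checking: Triage(9am) before Legal(10am); Triage(9am) before Hiring(10am); DesignReview(9am) before OffsitePrep(11am); Hiring(10am) != OffsitePrep(11am); OffsitePrep(11am) != Legal(10am); OffsitePrep(11am) != Retro(9am).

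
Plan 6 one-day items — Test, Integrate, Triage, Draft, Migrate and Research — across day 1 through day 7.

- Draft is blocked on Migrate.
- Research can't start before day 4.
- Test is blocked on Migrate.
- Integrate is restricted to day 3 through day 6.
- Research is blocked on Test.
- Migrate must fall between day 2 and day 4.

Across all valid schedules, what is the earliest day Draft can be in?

Precedence pushes Draft to at least day 3.
Draft at day 3 is achievable: Triage in day 1; Draft in day 3; Migrate in day 2; Research in day 4; Test in day 3; Integrate in day 3.

day 3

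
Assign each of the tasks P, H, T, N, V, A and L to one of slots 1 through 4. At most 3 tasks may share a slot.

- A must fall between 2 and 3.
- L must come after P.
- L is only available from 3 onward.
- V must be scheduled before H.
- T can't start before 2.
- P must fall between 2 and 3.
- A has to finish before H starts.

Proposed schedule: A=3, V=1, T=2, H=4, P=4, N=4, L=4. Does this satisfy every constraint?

No — it violates: P must fall between 2 and 3

A must fall between 2 and 3 — holds.
T can't start before 2 — holds.
A has to finish before H starts — holds.
P must fall between 2 and 3 — violated.
V must be scheduled before H — holds.
L is only available from 3 onward — holds.
L must come after P — violated.
At most 3 tasks may share a slot — violated.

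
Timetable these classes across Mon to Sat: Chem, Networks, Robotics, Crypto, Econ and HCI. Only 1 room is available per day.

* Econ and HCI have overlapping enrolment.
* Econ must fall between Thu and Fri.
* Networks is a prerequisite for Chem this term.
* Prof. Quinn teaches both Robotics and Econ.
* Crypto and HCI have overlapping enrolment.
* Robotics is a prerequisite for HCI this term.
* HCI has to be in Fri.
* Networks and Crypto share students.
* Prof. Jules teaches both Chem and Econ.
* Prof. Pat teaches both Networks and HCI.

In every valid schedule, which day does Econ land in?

Econ's window is Thu–Fri.
HCI is fixed at Fri, and Econ can't share a day with HCI.
So Econ must be Thu.

Thu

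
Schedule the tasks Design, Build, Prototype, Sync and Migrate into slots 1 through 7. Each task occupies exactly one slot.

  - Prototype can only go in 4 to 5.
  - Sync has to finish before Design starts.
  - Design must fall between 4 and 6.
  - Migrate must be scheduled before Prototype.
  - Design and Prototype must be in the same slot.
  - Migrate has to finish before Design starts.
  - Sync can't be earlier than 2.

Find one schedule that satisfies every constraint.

Sync=2; Migrate=1; Prototype=4; Build=1; Design=4

Checking: Migrate(1) before Prototype(4); Sync(2) before Design(4); Migrate(1) before Design(4); Design = Prototype = 4; Design=4 in [4,6]; Prototype=4 in [4,5]; Sync=2 in [2,7].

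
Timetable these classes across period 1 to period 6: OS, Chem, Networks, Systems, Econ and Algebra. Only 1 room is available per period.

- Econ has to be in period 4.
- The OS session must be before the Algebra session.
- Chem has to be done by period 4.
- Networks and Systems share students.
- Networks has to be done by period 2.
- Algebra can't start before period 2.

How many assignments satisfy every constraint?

12

Splitting on OS: it can be period 1 (2), period 2 (2), period 3 (4), period 5 (4). Listing each branch's schedules as (Chem, Networks, Systems, Econ, Algebra) by period number:
OS=period 1: (3,2,5,4,6) (3,2,6,4,5) — 2.
OS=period 2: (3,1,5,4,6) (3,1,6,4,5) — 2.
OS=period 3: (1,2,5,4,6) (1,2,6,4,5) (2,1,5,4,6) (2,1,6,4,5) — 4.
OS=period 5: (1,2,3,4,6) (2,1,3,4,6) (3,1,2,4,6) (3,2,1,4,6) — 4.
Summing: 2 + 2 + 4 + 4 = 12.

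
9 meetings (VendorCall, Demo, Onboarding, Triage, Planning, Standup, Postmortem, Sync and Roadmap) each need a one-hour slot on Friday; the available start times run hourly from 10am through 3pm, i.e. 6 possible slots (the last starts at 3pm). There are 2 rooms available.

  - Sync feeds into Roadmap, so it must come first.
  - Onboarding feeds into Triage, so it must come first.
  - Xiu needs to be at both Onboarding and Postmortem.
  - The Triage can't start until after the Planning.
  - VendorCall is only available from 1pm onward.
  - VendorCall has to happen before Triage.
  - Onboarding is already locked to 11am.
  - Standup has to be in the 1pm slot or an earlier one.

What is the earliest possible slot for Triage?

2pm

Precedence pushes Triage to at least 2pm.
Triage at 2pm is achievable: VendorCall -> 1pm; Planning -> 10am; Standup -> 10am; Triage -> 2pm; Sync -> 11am; Onboarding -> 11am; Postmortem -> 1pm; Roadmap -> 12pm; Demo -> 12pm.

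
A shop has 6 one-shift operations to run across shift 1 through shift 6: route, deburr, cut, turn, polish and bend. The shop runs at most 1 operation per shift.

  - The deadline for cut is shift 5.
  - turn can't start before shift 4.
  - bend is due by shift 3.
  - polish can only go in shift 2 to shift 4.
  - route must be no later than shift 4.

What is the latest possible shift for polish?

shift 4

Polish is available from shift 2; polish's own window allows nothing later than shift 4.
polish at shift 4 is achievable: turn=shift 5; deburr=shift 6; cut=shift 3; bend=shift 1; polish=shift 4; route=shift 2.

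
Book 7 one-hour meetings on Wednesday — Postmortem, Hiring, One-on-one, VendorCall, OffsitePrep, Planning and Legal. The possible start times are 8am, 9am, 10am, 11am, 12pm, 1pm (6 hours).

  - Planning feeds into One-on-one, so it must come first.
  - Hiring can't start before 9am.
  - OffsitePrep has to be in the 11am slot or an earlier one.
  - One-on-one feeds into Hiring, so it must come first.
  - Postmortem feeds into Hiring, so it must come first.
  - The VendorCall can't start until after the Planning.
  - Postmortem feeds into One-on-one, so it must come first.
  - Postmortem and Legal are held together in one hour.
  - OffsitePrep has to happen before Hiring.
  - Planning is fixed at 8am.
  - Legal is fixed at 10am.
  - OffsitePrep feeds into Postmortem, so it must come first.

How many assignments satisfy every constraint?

30

Splitting on Hiring: it can be 12pm (10), 1pm (20). Listing each branch's schedules as (Postmortem, One-on-one, VendorCall, OffsitePrep, Planning, Legal):
Hiring=12pm: (10am,11am,9am,8am,8am,10am) (10am,11am,9am,9am,8am,10am) (10am,11am,10am,8am,8am,10am) (10am,11am,10am,9am,8am,10am) (10am,11am,11am,8am,8am,10am) (10am,11am,11am,9am,8am,10am) (10am,11am,12pm,8am,8am,10am) (10am,11am,12pm,9am,8am,10am) (10am,11am,1pm,8am,8am,10am) (10am,11am,1pm,9am,8am,10am) — 10.
Hiring=1pm: (10am,11am,9am,8am,8am,10am) (10am,11am,9am,9am,8am,10am) (10am,11am,10am,8am,8am,10am) (10am,11am,10am,9am,8am,10am) (10am,11am,11am,8am,8am,10am) (10am,11am,11am,9am,8am,10am) (10am,11am,12pm,8am,8am,10am) (10am,11am,12pm,9am,8am,10am) (10am,11am,1pm,8am,8am,10am) (10am,11am,1pm,9am,8am,10am) (10am,12pm,9am,8am,8am,10am) (10am,12pm,9am,9am,8am,10am) (10am,12pm,10am,8am,8am,10am) (10am,12pm,10am,9am,8am,10am) (10am,12pm,11am,8am,8am,10am) (10am,12pm,11am,9am,8am,10am) (10am,12pm,12pm,8am,8am,10am) (10am,12pm,12pm,9am,8am,10am) (10am,12pm,1pm,8am,8am,10am) (10am,12pm,1pm,9am,8am,10am) — 20.
Summing: 10 + 20 = 30.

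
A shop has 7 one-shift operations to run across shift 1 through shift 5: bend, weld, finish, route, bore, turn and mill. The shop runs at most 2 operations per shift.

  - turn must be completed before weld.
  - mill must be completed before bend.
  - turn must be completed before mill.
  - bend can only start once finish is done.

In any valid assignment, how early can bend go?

shift 3

Precedence pushes bend to at least shift 3.
bend at shift 3 is achievable: weld -> shift 2; finish -> shift 1; turn -> shift 1; mill -> shift 2; bend -> shift 3; route -> shift 3; bore -> shift 4.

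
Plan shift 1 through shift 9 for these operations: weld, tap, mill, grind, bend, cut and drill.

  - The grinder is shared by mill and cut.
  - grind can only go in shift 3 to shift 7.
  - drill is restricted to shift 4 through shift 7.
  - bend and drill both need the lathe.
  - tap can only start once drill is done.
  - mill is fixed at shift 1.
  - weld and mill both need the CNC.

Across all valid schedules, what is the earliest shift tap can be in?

Precedence pushes tap to at least shift 5.
tap at shift 5 is achievable: grind -> shift 3, mill -> shift 1, tap -> shift 5, bend -> shift 1, weld -> shift 2, drill -> shift 4, cut -> shift 2.

shift 5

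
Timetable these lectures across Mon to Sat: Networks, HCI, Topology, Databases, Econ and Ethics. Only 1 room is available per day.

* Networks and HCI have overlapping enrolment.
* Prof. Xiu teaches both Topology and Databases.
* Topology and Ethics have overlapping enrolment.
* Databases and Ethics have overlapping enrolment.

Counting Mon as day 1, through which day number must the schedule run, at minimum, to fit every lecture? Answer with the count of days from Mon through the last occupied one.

With at most 1 per day and 6 lectures, at least 6 days are needed.
6 works (last occupied day: Sat): for example Networks in Mon, Databases in Thu, Topology in Wed, Ethics in Sat, Econ in Fri, HCI in Tue.

6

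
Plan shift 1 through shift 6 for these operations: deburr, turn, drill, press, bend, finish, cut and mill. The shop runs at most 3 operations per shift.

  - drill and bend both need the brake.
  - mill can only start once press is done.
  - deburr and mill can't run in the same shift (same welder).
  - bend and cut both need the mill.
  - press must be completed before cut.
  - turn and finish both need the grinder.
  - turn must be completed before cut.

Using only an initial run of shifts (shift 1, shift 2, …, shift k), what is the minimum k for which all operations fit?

3 shifts

The precedence chain requires at least 2 distinct shifts.
With at most 3 per shift and 8 operations, at least 3 shifts are needed.
3 works (last occupied shift: shift 3): for example finish in shift 3; press in shift 1; deburr in shift 1; mill in shift 2; cut in shift 2; turn in shift 1; drill in shift 2; bend in shift 3.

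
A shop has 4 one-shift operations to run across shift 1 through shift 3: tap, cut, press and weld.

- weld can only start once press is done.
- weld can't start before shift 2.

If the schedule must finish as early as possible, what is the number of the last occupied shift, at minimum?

2

The precedence chain requires at least 2 distinct shifts.
2 works (last occupied shift: shift 2): for example weld in shift 2, cut in shift 1, tap in shift 1, press in shift 1.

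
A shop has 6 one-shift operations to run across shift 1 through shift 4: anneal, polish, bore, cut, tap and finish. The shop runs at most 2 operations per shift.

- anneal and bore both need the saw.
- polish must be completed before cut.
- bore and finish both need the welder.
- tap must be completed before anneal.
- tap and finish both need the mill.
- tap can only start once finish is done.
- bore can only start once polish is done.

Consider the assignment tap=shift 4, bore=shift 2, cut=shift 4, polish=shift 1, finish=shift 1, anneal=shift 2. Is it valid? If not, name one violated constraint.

bore and finish both need the welder — holds.
anneal and bore both need the saw — violated.
polish must be completed before cut — holds.
tap and finish both need the mill — holds.
The shop runs at most 2 operations per shift — holds.
tap can only start once finish is done — holds.
tap must be completed before anneal — violated.
bore can only start once polish is done — holds.

Invalid. tap must be completed before anneal.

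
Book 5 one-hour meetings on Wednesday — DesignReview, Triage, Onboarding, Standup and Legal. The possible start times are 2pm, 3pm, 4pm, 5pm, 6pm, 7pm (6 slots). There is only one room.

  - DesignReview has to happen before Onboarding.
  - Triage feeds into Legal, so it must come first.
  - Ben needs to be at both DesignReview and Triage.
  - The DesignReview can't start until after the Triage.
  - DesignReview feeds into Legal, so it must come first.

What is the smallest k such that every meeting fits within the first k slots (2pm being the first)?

5

The precedence chain requires at least 3 distinct slots.
With at most 1 per slot and 5 meetings, at least 5 slots are needed.
5 works (last occupied slot: 6pm): for example Standup -> 6pm, DesignReview -> 3pm, Legal -> 4pm, Onboarding -> 5pm, Triage -> 2pm.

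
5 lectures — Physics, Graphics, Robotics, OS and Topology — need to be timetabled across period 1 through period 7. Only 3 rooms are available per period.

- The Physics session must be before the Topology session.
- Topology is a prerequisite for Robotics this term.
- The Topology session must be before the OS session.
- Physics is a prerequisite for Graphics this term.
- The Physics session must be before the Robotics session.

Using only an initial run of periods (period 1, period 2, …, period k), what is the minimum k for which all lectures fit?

3

The precedence chain requires at least 3 distinct periods.
With at most 3 per period and 5 lectures, at least 2 periods are needed.
3 works (last occupied period: period 3): for example Topology -> period 2, Graphics -> period 2, Robotics -> period 3, OS -> period 3, Physics -> period 1.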